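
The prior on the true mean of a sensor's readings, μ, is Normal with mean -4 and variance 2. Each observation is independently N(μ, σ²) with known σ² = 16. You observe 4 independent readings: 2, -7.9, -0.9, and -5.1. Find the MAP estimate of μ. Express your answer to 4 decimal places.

n = 4; x̄ = (2 + (-7.9) + (-0.9) + (-5.1))/4 = -11.9/4 = -2.975.
For a Normal prior and Normal likelihood with known variance, the posterior is Normal; its mode equals its mean, the precision-weighted average.
Prior precision 1/σ₀² = 1/2 = 0.5; data precision n/σ² = 4/16 = 0.25.
μ̂ = (0.5·(-4) + 0.25·(-2.975)) / (0.5 + 0.25) = (-2.74375)/0.75 = -439/120 ≈ -3.6583.

μ̂_MAP = -3.6583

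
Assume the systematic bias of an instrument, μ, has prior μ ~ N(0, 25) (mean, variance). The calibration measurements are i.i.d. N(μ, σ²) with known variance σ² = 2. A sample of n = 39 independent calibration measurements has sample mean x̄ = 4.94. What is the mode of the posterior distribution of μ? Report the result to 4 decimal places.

n = 39, x̄ = 4.94.
For a Normal prior and Normal likelihood with known variance, the posterior is Normal; its mode equals its mean, the precision-weighted average.
Prior precision 1/σ₀² = 1/25 = 0.04; data precision n/σ² = 39/2 = 19.5.
μ̂ = (0.04·0 + 19.5·4.94) / (0.04 + 19.5) = 96.33/19.54 = 9633/1954 ≈ 4.9299.

μ̂_MAP = 4.9299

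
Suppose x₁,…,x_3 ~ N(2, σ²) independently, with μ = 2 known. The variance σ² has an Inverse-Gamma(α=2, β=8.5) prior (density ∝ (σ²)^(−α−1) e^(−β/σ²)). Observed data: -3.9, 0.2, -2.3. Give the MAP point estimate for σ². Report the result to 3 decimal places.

σ̂²_MAP = 8.171

Sum of squared deviations about the known mean: SS = (-3.9−2)² + (0.2−2)² + (-2.3−2)² = 56.54.
The Normal likelihood contributes (σ²)^(−n/2) exp(−SS/(2σ²)), so the posterior is Inverse-Gamma(α + n/2, β + SS/2) = Inverse-Gamma(3.5, 36.77).
The mode of Inverse-Gamma(a, b) is b/(a+1) = 36.77/4.5 ≈ 8.171.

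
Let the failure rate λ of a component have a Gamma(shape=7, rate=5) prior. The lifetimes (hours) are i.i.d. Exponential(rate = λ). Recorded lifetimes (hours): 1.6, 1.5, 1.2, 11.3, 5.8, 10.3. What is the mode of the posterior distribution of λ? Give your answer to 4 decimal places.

The Exponential(rate=λ) likelihood is ∝ λ^n e^(−λΣtᵢ). Here n = 6 and Σtᵢ = 1.6 + 1.5 + 1.2 + 11.3 + 5.8 + 10.3 = 31.7.
Posterior ∝ λ^6e^(−5λ) · λ^6e^(−31.7λ) = λ^12e^(−36.7λ), i.e. Gamma(13, 36.7).
Mode = (a−1)/b = 12/36.7 ≈ 0.3270.

λ̂_MAP = 0.3270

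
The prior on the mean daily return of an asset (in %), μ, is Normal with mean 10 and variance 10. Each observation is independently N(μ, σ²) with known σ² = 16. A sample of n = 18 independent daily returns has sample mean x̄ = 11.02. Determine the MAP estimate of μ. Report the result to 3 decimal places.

n = 18, x̄ = 11.02.
For a Normal prior and Normal likelihood with known variance, the posterior is Normal; its mode equals its mean, the precision-weighted average.
Prior precision 1/σ₀² = 1/10 = 0.1; data precision n/σ² = 18/16 = 1.125.
μ̂ = (0.1·10 + 1.125·11.02) / (0.1 + 1.125) = 13.3975/1.225 = 5359/490 ≈ 10.937.

μ̂_MAP = 10.937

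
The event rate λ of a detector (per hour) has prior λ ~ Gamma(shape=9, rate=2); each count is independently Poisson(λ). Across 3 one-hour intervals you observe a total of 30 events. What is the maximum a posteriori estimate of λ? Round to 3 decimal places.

Σxᵢ = 30, n = 3.
Posterior ∝ λ^8e^(−2λ) · λ^30e^(−3λ) = λ^38e^(−5λ), i.e. Gamma(shape=39, rate=5).
The mode of a Gamma(a, b) with a ≥ 1 (shape–rate) is (a−1)/b = 38/5 ≈ 7.600.

λ̂_MAP = 7.600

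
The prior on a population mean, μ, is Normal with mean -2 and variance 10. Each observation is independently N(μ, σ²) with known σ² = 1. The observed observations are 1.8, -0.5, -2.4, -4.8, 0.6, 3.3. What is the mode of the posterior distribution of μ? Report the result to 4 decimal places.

μ̂_MAP = -0.3607

n = 6; x̄ = (1.8 + (-0.5) + (-2.4) + (-4.8) + 0.6 + 3.3)/6 = -2/6 = -1/3 ≈ -0.3333.
For a Normal prior and Normal likelihood with known variance, the posterior is Normal; its mode equals its mean, the precision-weighted average.
Prior precision 1/σ₀² = 1/10 = 0.1; data precision n/σ² = 6/1 = 6.
μ̂ = (0.1·(-2) + 6·(-1/3)) / (0.1 + 6) = (-2.2)/6.1 = -22/61 ≈ -0.3607.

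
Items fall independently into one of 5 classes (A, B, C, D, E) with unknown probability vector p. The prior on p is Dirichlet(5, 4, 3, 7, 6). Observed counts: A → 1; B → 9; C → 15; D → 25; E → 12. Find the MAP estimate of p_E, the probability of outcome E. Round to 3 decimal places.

The posterior is Dirichlet(αᵢ + nᵢ) = Dirichlet(6, 13, 18, 32, 18).
For a Dirichlet(a₁,…,a_K) with all aᵢ > 1, the mode has j-th component (aⱼ − 1)/(Σaᵢ − K).
Here Σaᵢ = 87 and K = 5, so p_E = (18 − 1)/(87 − 5) = 17/82 ≈ 0.207.

MAP estimate of p_E = 0.207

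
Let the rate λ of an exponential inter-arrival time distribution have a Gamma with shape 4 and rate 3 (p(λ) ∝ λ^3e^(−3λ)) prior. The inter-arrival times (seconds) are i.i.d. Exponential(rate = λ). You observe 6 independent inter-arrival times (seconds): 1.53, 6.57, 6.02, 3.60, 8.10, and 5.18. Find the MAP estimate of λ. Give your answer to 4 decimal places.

The Exponential(rate=λ) likelihood is ∝ λ^n e^(−λΣtᵢ). Here n = 6 and Σtᵢ = 1.53 + 6.57 + 6.02 + 3.60 + 8.10 + 5.18 = 31.
Posterior ∝ λ^3e^(−3λ) · λ^6e^(−31λ) = λ^9e^(−34λ), i.e. Gamma(10, 34).
Mode = (a−1)/b = 9/34 ≈ 0.2647.

λ̂_MAP = 0.2647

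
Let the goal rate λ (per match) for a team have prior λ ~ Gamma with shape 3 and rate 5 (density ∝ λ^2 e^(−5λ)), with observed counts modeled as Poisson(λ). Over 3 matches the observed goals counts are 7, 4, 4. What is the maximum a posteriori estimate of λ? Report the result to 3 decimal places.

λ̂_MAP = 2.125

Σxᵢ = 7+4+4 = 15, with n = 3.
Posterior ∝ λ^2e^(−5λ) · λ^15e^(−3λ) = λ^17e^(−8λ), i.e. Gamma(shape=18, rate=8).
The mode of a Gamma(a, b) with a ≥ 1 (shape–rate) is (a−1)/b = 17/8 ≈ 2.125.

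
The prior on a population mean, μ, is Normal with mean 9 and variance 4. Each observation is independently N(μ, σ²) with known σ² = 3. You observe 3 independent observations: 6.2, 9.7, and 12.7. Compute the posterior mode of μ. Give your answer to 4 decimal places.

μ̂_MAP = 9.4267

n = 3; x̄ = (6.2 + 9.7 + 12.7)/3 = 28.6/3 = 143/15 ≈ 9.5333.
For a Normal prior and Normal likelihood with known variance, the posterior is Normal; its mode equals its mean, the precision-weighted average.
Prior precision 1/σ₀² = 1/4 = 0.25; data precision n/σ² = 3/3 = 1.
μ̂ = (0.25·9 + 1·(143/15)) / (0.25 + 1) = (707/60)/1.25 = 707/75 ≈ 9.4267.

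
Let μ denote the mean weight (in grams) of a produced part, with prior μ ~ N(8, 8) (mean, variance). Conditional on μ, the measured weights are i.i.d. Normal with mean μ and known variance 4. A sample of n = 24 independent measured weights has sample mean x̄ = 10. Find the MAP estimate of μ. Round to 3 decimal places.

n = 24, x̄ = 10.
For a Normal prior and Normal likelihood with known variance, the posterior is Normal; its mode equals its mean, the precision-weighted average.
Prior precision 1/σ₀² = 1/8 = 0.125; data precision n/σ² = 24/4 = 6.
μ̂ = (0.125·8 + 6·10) / (0.125 + 6) = 61/6.125 = 488/49 ≈ 9.959.

μ̂_MAP = 9.959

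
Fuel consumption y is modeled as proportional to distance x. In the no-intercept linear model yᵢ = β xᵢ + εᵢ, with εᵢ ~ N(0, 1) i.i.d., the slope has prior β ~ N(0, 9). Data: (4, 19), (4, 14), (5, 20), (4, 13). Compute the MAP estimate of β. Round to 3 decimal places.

β̂_MAP = 3.884

log p(β | y) = −Σ(yᵢ − βxᵢ)²/(2·1) − β²/(2·9) + const.
Setting the derivative to zero: Σxᵢ(yᵢ − βxᵢ)/1 − β/9 = 0, so β = Σxᵢyᵢ / (Σxᵢ² + σ²/τ²).
Σxᵢyᵢ = 4·19 + 4·14 + 5·20 + 4·13 = 284; Σxᵢ² = 73; σ²/τ² = 1/9.
β̂_MAP = 284 / (73 + 1/9) = 284/(658/9) = 1278/329 ≈ 3.884.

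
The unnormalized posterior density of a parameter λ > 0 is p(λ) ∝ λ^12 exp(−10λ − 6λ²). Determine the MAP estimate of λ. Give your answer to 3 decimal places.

ℓ'(λ) = 12/λ − 10 − 12λ. Setting this to zero and multiplying by λ: 12λ² + 10λ − 12 = 0.
λ = (−10 + √(10² + 4·12·12)) / (2·12) = (−10 + √676) / 24 = (−10 + 26)/24 = 2/3.
ℓ''(λ) = −12/λ² − 12 < 0, confirming a maximum.

λ̂_MAP = 0.667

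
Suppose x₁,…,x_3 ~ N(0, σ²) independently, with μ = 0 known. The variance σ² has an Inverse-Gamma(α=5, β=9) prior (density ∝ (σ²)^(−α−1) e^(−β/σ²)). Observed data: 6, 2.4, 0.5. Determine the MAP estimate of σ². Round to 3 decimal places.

Sum of squared deviations about the known mean: SS = (6−0)² + (2.4−0)² + (0.5−0)² = 42.01.
The Normal likelihood contributes (σ²)^(−n/2) exp(−SS/(2σ²)), so the posterior is Inverse-Gamma(α + n/2, β + SS/2) = Inverse-Gamma(6.5, 30.005).
The mode of Inverse-Gamma(a, b) is b/(a+1) = 30.005/7.5 ≈ 4.001.

σ̂²_MAP = 4.001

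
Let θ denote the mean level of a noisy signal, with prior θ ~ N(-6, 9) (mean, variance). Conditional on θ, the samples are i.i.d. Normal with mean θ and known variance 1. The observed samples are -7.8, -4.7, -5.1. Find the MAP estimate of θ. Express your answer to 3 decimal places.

n = 3; x̄ = ((-7.8) + (-4.7) + (-5.1))/3 = -17.6/3 = -88/15 ≈ -5.8667.
For a Normal prior and Normal likelihood with known variance, the posterior is Normal; its mode equals its mean, the precision-weighted average.
Prior precision 1/σ₀² = 1/9; data precision n/σ² = 3/1 = 3.
θ̂ = ((1/9)·(-6) + 3·(-88/15)) / (1/9 + 3) = (-274/15)/(28/9) = -411/70 ≈ -5.871.

θ̂_MAP = -5.871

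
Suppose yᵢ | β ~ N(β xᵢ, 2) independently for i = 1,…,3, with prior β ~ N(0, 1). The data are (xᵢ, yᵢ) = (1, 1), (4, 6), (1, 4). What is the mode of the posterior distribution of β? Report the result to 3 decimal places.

β̂_MAP = 1.450

log p(β | y) = −Σ(yᵢ − βxᵢ)²/(2·2) − β²/(2·1) + const.
Setting the derivative to zero: Σxᵢ(yᵢ − βxᵢ)/2 − β/1 = 0, so β = Σxᵢyᵢ / (Σxᵢ² + σ²/τ²).
Σxᵢyᵢ = 1·1 + 4·6 + 1·4 = 29; Σxᵢ² = 18; σ²/τ² = 2.
β̂_MAP = 29 / (18 + 2) = 29/20 ≈ 1.450.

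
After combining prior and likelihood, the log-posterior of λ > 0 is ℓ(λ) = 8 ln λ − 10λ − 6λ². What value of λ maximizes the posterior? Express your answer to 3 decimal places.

ℓ'(λ) = 8/λ − 10 − 12λ. Setting this to zero and multiplying by λ: 12λ² + 10λ − 8 = 0.
λ = (−10 + √(10² + 4·12·8)) / (2·12) = (−10 + √484) / 24 = (−10 + 22)/24 = 1/2.
ℓ''(λ) = −8/λ² − 12 < 0, confirming a maximum.

λ̂_MAP = 0.500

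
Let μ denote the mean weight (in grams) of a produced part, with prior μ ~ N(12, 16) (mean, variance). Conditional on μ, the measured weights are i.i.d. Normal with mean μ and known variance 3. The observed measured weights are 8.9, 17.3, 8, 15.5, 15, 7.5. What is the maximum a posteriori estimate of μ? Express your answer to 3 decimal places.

n = 6; x̄ = (8.9 + 17.3 + 8 + 15.5 + 15 + 7.5)/6 = 72.2/6 = 361/30 ≈ 12.0333.
For a Normal prior and Normal likelihood with known variance, the posterior is Normal; its mode equals its mean, the precision-weighted average.
Prior precision 1/σ₀² = 1/16 = 0.0625; data precision n/σ² = 6/3 = 2.
μ̂ = (0.0625·12 + 2·(361/30)) / (0.0625 + 2) = (1489/60)/2.0625 = 5956/495 ≈ 12.032.

μ̂_MAP = 12.032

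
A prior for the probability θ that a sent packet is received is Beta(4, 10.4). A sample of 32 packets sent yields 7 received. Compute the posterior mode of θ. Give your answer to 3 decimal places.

θ̂_MAP = 0.225

Prior: Beta(4, 10.4).
Data: 7 successes in 32 trials. The binomial likelihood contributes θ^7(1−θ)^25, so the posterior is Beta(4+7, 10.4+25) = Beta(11, 35.4).
For Beta(a, b) with a, b > 1 the mode is (a−1)/(a+b−2) = 10/44.4 ≈ 0.225.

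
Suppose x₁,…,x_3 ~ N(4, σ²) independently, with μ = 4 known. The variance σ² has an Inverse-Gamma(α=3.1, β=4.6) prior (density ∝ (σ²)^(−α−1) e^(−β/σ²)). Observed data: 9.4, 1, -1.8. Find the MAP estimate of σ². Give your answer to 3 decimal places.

σ̂²_MAP = 7.232

Sum of squared deviations about the known mean: SS = (9.4−4)² + (1−4)² + (-1.8−4)² = 71.8.
The Normal likelihood contributes (σ²)^(−n/2) exp(−SS/(2σ²)), so the posterior is Inverse-Gamma(α + n/2, β + SS/2) = Inverse-Gamma(4.6, 40.5).
The mode of Inverse-Gamma(a, b) is b/(a+1) = 40.5/5.6 ≈ 7.232.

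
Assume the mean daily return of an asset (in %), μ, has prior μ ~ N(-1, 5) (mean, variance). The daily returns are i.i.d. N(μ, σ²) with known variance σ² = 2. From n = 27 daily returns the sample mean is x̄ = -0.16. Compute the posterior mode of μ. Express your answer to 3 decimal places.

n = 27, x̄ = -0.16.
For a Normal prior and Normal likelihood with known variance, the posterior is Normal; its mode equals its mean, the precision-weighted average.
Prior precision 1/σ₀² = 1/5 = 0.2; data precision n/σ² = 27/2 = 13.5.
μ̂ = (0.2·(-1) + 13.5·(-0.16)) / (0.2 + 13.5) = (-2.36)/13.7 = -118/685 ≈ -0.172.

μ̂_MAP = -0.172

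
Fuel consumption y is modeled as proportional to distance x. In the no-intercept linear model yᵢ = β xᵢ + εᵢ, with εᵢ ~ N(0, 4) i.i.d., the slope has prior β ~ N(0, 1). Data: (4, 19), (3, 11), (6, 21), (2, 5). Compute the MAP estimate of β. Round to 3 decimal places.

log p(β | y) = −Σ(yᵢ − βxᵢ)²/(2·4) − β²/(2·1) + const.
Setting the derivative to zero: Σxᵢ(yᵢ − βxᵢ)/4 − β/1 = 0, so β = Σxᵢyᵢ / (Σxᵢ² + σ²/τ²).
Σxᵢyᵢ = 4·19 + 3·11 + 6·21 + 2·5 = 245; Σxᵢ² = 65; σ²/τ² = 4.
β̂_MAP = 245 / (65 + 4) = 245/69 ≈ 3.551.

β̂_MAP = 3.551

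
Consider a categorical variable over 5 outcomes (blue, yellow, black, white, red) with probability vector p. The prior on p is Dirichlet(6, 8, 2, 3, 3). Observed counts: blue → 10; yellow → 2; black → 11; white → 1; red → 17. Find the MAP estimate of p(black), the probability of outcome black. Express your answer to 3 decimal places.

MAP estimate of p(black) = 0.207

The posterior is Dirichlet(αᵢ + nᵢ) = Dirichlet(16, 10, 13, 4, 20).
For a Dirichlet(a₁,…,a_K) with all aᵢ > 1, the mode has j-th component (aⱼ − 1)/(Σaᵢ − K).
Here Σaᵢ = 63 and K = 5, so p(black) = (13 − 1)/(63 − 5) = 12/58 ≈ 0.207.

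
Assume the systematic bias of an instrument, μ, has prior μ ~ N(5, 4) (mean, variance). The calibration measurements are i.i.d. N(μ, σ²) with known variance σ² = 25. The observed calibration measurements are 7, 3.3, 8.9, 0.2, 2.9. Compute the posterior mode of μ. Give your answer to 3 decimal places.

n = 5; x̄ = (7 + 3.3 + 8.9 + 0.2 + 2.9)/5 = 22.3/5 = 4.46.
For a Normal prior and Normal likelihood with known variance, the posterior is Normal; its mode equals its mean, the precision-weighted average.
Prior precision 1/σ₀² = 1/4 = 0.25; data precision n/σ² = 5/25 = 0.2.
μ̂ = (0.25·5 + 0.2·4.46) / (0.25 + 0.2) = 2.142/0.45 = 4.760.

μ̂_MAP = 4.760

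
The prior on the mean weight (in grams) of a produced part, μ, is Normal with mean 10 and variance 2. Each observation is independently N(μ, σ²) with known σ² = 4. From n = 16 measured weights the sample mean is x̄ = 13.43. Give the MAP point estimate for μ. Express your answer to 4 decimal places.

n = 16, x̄ = 13.43.
For a Normal prior and Normal likelihood with known variance, the posterior is Normal; its mode equals its mean, the precision-weighted average.
Prior precision 1/σ₀² = 1/2 = 0.5; data precision n/σ² = 16/4 = 4.
μ̂ = (0.5·10 + 4·13.43) / (0.5 + 4) = 58.72/4.5 = 2936/225 ≈ 13.0489.

μ̂_MAP = 13.0489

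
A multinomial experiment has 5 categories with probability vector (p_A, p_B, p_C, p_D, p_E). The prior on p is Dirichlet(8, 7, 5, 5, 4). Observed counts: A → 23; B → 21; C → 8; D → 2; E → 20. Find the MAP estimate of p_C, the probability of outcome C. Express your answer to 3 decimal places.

The posterior is Dirichlet(αᵢ + nᵢ) = Dirichlet(31, 28, 13, 7, 24).
For a Dirichlet(a₁,…,a_K) with all aᵢ > 1, the mode has j-th component (aⱼ − 1)/(Σaᵢ − K).
Here Σaᵢ = 103 and K = 5, so p_C = (13 − 1)/(103 − 5) = 12/98 ≈ 0.122.

MAP estimate of p_C = 0.122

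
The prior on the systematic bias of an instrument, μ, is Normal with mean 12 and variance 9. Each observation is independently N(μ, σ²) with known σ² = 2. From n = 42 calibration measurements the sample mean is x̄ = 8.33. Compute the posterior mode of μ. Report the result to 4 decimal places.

n = 42, x̄ = 8.33.
For a Normal prior and Normal likelihood with known variance, the posterior is Normal; its mode equals its mean, the precision-weighted average.
Prior precision 1/σ₀² = 1/9; data precision n/σ² = 42/2 = 21.
μ̂ = ((1/9)·12 + 21·8.33) / (1/9 + 21) = (52879/300)/(190/9) = 158637/19000 ≈ 8.3493.

μ̂_MAP = 8.3493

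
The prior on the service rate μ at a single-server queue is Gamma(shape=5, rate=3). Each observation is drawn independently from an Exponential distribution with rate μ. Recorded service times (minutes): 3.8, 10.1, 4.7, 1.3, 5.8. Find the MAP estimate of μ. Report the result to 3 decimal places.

μ̂_MAP = 0.314

The Exponential(rate=μ) likelihood is ∝ μ^n e^(−μΣtᵢ). Here n = 5 and Σtᵢ = 3.8 + 10.1 + 4.7 + 1.3 + 5.8 = 25.7.
Posterior ∝ μ^4e^(−3μ) · μ^5e^(−25.7μ) = μ^9e^(−28.7μ), i.e. Gamma(10, 28.7).
Mode = (a−1)/b = 9/28.7 ≈ 0.314.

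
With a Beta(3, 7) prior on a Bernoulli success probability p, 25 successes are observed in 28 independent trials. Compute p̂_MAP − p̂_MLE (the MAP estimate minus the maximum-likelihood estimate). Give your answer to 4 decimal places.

MAP − MLE = -0.1429

Posterior is Beta(28, 10); MAP = (28−1)/(38−2) = 27/36 ≈ 0.75000.
MLE ignores the prior: p̂_MLE = k/n = 25/28 ≈ 0.89286.
Difference = 27/36 − 25/28 = -1/7 ≈ -0.1429.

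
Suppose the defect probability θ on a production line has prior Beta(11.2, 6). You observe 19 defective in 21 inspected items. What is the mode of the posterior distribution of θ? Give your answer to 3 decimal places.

θ̂_MAP = 0.807

Prior: Beta(11.2, 6).
Data: 19 successes in 21 trials. The binomial likelihood contributes θ^19(1−θ)^2, so the posterior is Beta(11.2+19, 6+2) = Beta(30.2, 8).
For Beta(a, b) with a, b > 1 the mode is (a−1)/(a+b−2) = 29.2/36.2 ≈ 0.807.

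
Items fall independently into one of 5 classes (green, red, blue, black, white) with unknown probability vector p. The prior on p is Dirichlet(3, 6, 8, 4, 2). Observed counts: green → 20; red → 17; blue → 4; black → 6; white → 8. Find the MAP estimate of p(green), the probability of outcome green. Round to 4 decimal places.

The posterior is Dirichlet(αᵢ + nᵢ) = Dirichlet(23, 23, 12, 10, 10).
For a Dirichlet(a₁,…,a_K) with all aᵢ > 1, the mode has j-th component (aⱼ − 1)/(Σaᵢ − K).
Here Σaᵢ = 78 and K = 5, so p(green) = (23 − 1)/(78 − 5) = 22/73 ≈ 0.3014.

MAP estimate of p(green) = 0.3014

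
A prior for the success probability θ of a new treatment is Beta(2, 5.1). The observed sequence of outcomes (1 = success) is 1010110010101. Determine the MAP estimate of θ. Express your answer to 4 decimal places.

Prior: Beta(2, 5.1).
Data: 7 successes in 13 trials (from the sequence). The binomial likelihood contributes θ^7(1−θ)^6, so the posterior is Beta(2+7, 5.1+6) = Beta(9, 11.1).
For Beta(a, b) with a, b > 1 the mode is (a−1)/(a+b−2) = 8/18.1 ≈ 0.4420.

θ̂_MAP = 0.4420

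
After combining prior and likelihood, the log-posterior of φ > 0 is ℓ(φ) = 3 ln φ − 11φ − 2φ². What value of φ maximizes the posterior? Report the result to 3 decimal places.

ℓ'(φ) = 3/φ − 11 − 4φ. Setting this to zero and multiplying by φ: 4φ² + 11φ − 3 = 0.
φ = (−11 + √(11² + 4·4·3)) / (2·4) = (−11 + √169) / 8 = (−11 + 13)/8 = 1/4.
ℓ''(φ) = −3/φ² − 4 < 0, confirming a maximum.

φ̂_MAP = 0.250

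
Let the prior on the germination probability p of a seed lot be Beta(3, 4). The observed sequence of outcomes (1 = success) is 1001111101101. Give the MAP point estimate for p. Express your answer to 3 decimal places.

Prior: Beta(3, 4).
Data: 9 successes in 13 trials (from the sequence). The binomial likelihood contributes p^9(1−p)^4, so the posterior is Beta(3+9, 4+4) = Beta(12, 8).
For Beta(a, b) with a, b > 1 the mode is (a−1)/(a+b−2) = 11/18 ≈ 0.611.

p̂_MAP = 0.611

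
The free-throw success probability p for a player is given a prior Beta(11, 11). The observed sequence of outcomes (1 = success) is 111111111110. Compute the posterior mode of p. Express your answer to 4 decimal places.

Prior: Beta(11, 11).
Data: 11 successes in 12 trials (from the sequence). The binomial likelihood contributes p^11(1−p)^1, so the posterior is Beta(11+11, 11+1) = Beta(22, 12).
For Beta(a, b) with a, b > 1 the mode is (a−1)/(a+b−2) = 21/32 ≈ 0.6563.

p̂_MAP = 0.6563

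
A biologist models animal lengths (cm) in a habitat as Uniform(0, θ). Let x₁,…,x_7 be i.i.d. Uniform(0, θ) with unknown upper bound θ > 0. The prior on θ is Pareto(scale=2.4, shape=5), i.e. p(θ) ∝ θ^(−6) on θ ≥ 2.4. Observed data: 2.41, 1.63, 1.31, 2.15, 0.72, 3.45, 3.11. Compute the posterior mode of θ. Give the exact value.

The Uniform(0, θ) likelihood is θ^(−n) for θ ≥ max(xᵢ), zero otherwise. Here max(xᵢ) = 3.45.
Posterior ∝ θ^(−6) · θ^(−7) = θ^(−13) on θ ≥ max(2.4, 3.45) = 3.45.
This density is strictly decreasing in θ, so the posterior mode lies at the lower boundary of the support.

θ̂_MAP = 3.45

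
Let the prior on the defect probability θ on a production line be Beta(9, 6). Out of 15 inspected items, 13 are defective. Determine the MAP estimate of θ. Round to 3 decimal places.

Prior: Beta(9, 6).
Data: 13 successes in 15 trials. The binomial likelihood contributes θ^13(1−θ)^2, so the posterior is Beta(9+13, 6+2) = Beta(22, 8).
For Beta(a, b) with a, b > 1 the mode is (a−1)/(a+b−2) = 21/28 ≈ 0.750.

θ̂_MAP = 0.750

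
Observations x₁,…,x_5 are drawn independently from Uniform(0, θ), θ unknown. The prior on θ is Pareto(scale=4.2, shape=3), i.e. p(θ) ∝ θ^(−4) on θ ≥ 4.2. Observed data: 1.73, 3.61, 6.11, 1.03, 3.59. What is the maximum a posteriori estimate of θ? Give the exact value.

The Uniform(0, θ) likelihood is θ^(−n) for θ ≥ max(xᵢ), zero otherwise. Here max(xᵢ) = 6.11.
Posterior ∝ θ^(−4) · θ^(−5) = θ^(−9) on θ ≥ max(4.2, 6.11) = 6.11.
This density is strictly decreasing in θ, so the posterior mode lies at the lower boundary of the support.

θ̂_MAP = 6.11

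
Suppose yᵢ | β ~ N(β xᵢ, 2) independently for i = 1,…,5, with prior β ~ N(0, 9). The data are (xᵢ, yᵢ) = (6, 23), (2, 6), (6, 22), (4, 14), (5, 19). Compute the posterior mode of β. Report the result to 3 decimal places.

log p(β | y) = −Σ(yᵢ − βxᵢ)²/(2·2) − β²/(2·9) + const.
Setting the derivative to zero: Σxᵢ(yᵢ − βxᵢ)/2 − β/9 = 0, so β = Σxᵢyᵢ / (Σxᵢ² + σ²/τ²).
Σxᵢyᵢ = 6·23 + 2·6 + 6·22 + 4·14 + 5·19 = 433; Σxᵢ² = 117; σ²/τ² = 2/9.
β̂_MAP = 433 / (117 + 2/9) = 433/(1055/9) = 3897/1055 ≈ 3.694.

β̂_MAP = 3.694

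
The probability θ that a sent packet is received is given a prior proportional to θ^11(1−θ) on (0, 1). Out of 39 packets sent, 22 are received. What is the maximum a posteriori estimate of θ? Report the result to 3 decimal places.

θ̂_MAP = 0.647

The prior density ∝ θ^11(1−θ)^1 is the kernel of Beta(12, 2).
Data: 22 successes in 39 trials. The binomial likelihood contributes θ^22(1−θ)^17, so the posterior is Beta(12+22, 2+17) = Beta(34, 19).
For Beta(a, b) with a, b > 1 the mode is (a−1)/(a+b−2) = 33/51 ≈ 0.647.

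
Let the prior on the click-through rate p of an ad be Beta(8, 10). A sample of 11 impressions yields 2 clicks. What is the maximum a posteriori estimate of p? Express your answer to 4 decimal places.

Prior: Beta(8, 10).
Data: 2 successes in 11 trials. The binomial likelihood contributes p^2(1−p)^9, so the posterior is Beta(8+2, 10+9) = Beta(10, 19).
For Beta(a, b) with a, b > 1 the mode is (a−1)/(a+b−2) = 9/27 ≈ 0.3333.

p̂_MAP = 0.3333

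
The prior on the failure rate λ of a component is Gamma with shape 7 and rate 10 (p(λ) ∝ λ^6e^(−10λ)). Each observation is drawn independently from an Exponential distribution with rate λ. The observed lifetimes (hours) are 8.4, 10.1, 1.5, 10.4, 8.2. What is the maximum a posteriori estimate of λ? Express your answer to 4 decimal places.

The Exponential(rate=λ) likelihood is ∝ λ^n e^(−λΣtᵢ). Here n = 5 and Σtᵢ = 8.4 + 10.1 + 1.5 + 10.4 + 8.2 = 38.6.
Posterior ∝ λ^6e^(−10λ) · λ^5e^(−38.6λ) = λ^11e^(−48.6λ), i.e. Gamma(12, 48.6).
Mode = (a−1)/b = 11/48.6 ≈ 0.2263.

λ̂_MAP = 0.2263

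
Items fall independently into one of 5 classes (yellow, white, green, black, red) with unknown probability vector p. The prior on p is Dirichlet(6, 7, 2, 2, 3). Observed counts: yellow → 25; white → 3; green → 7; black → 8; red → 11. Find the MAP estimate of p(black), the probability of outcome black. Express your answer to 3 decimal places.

MAP estimate of p(black) = 0.130

The posterior is Dirichlet(αᵢ + nᵢ) = Dirichlet(31, 10, 9, 10, 14).
For a Dirichlet(a₁,…,a_K) with all aᵢ > 1, the mode has j-th component (aⱼ − 1)/(Σaᵢ − K).
Here Σaᵢ = 74 and K = 5, so p(black) = (10 − 1)/(74 − 5) = 9/69 ≈ 0.130.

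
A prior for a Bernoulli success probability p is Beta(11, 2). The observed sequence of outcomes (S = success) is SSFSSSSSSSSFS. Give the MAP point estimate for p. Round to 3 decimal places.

Prior: Beta(11, 2).
Data: 11 successes in 13 trials (from the sequence). The binomial likelihood contributes p^11(1−p)^2, so the posterior is Beta(11+11, 2+2) = Beta(22, 4).
For Beta(a, b) with a, b > 1 the mode is (a−1)/(a+b−2) = 21/24 ≈ 0.875.

p̂_MAP = 0.875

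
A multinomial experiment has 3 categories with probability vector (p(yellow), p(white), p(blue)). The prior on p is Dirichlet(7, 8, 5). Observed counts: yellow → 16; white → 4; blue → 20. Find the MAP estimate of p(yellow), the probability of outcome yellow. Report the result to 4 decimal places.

The posterior is Dirichlet(αᵢ + nᵢ) = Dirichlet(23, 12, 25).
For a Dirichlet(a₁,…,a_K) with all aᵢ > 1, the mode has j-th component (aⱼ − 1)/(Σaᵢ − K).
Here Σaᵢ = 60 and K = 3, so p(yellow) = (23 − 1)/(60 − 3) = 22/57 ≈ 0.3860.

MAP estimate of p(yellow) = 0.3860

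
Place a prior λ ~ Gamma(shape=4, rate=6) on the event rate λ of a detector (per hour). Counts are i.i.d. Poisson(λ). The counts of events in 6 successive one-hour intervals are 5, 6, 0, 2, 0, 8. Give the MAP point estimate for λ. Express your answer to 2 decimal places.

Σxᵢ = 5+6+0+2+0+8 = 21, with n = 6.
Posterior ∝ λ^3e^(−6λ) · λ^21e^(−6λ) = λ^24e^(−12λ), i.e. Gamma(shape=25, rate=12).
The mode of a Gamma(a, b) with a ≥ 1 (shape–rate) is (a−1)/b = 24/12 ≈ 2.00.

λ̂_MAP = 2.00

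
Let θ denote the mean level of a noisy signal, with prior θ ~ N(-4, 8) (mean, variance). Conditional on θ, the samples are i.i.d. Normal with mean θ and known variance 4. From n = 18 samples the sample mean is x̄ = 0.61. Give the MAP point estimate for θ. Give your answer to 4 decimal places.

θ̂_MAP = 0.4854

n = 18, x̄ = 0.61.
For a Normal prior and Normal likelihood with known variance, the posterior is Normal; its mode equals its mean, the precision-weighted average.
Prior precision 1/σ₀² = 1/8 = 0.125; data precision n/σ² = 18/4 = 4.5.
θ̂ = (0.125·(-4) + 4.5·0.61) / (0.125 + 4.5) = 2.245/4.625 = 449/925 ≈ 0.4854.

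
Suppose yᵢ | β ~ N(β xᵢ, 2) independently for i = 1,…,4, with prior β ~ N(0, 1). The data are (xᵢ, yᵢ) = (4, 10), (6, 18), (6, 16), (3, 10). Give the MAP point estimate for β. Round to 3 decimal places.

β̂_MAP = 2.768

log p(β | y) = −Σ(yᵢ − βxᵢ)²/(2·2) − β²/(2·1) + const.
Setting the derivative to zero: Σxᵢ(yᵢ − βxᵢ)/2 − β/1 = 0, so β = Σxᵢyᵢ / (Σxᵢ² + σ²/τ²).
Σxᵢyᵢ = 4·10 + 6·18 + 6·16 + 3·10 = 274; Σxᵢ² = 97; σ²/τ² = 2.
β̂_MAP = 274 / (97 + 2) = 274/99 ≈ 2.768.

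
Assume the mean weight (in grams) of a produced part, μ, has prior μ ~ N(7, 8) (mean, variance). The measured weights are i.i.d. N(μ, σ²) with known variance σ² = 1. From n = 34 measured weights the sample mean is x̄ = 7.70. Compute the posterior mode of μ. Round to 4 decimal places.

μ̂_MAP = 7.6974

n = 34, x̄ = 7.70.
For a Normal prior and Normal likelihood with known variance, the posterior is Normal; its mode equals its mean, the precision-weighted average.
Prior precision 1/σ₀² = 1/8 = 0.125; data precision n/σ² = 34/1 = 34.
μ̂ = (0.125·7 + 34·7.7) / (0.125 + 34) = 262.675/34.125 = 1501/195 ≈ 7.6974.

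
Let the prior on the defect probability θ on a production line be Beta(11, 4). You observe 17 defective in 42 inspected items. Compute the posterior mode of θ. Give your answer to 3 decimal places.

θ̂_MAP = 0.491

Prior: Beta(11, 4).
Data: 17 successes in 42 trials. The binomial likelihood contributes θ^17(1−θ)^25, so the posterior is Beta(11+17, 4+25) = Beta(28, 29).
For Beta(a, b) with a, b > 1 the mode is (a−1)/(a+b−2) = 27/55 ≈ 0.491.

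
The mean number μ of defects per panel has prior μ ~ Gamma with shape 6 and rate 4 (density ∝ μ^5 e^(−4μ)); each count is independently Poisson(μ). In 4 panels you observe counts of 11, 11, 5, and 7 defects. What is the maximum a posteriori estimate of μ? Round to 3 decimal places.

μ̂_MAP = 4.875

Σxᵢ = 11+11+5+7 = 34, with n = 4.
Posterior ∝ μ^5e^(−4μ) · μ^34e^(−4μ) = μ^39e^(−8μ), i.e. Gamma(shape=40, rate=8).
The mode of a Gamma(a, b) with a ≥ 1 (shape–rate) is (a−1)/b = 39/8 ≈ 4.875.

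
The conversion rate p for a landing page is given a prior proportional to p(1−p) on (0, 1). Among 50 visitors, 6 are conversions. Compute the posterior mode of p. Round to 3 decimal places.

The prior density ∝ p(1−p)^1 is the kernel of Beta(2, 2).
Data: 6 successes in 50 trials. The binomial likelihood contributes p^6(1−p)^44, so the posterior is Beta(2+6, 2+44) = Beta(8, 46).
For Beta(a, b) with a, b > 1 the mode is (a−1)/(a+b−2) = 7/52 ≈ 0.135.

p̂_MAP = 0.135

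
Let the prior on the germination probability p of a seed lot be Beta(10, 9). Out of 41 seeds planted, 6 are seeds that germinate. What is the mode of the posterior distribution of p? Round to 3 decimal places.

p̂_MAP = 0.259

Prior: Beta(10, 9).
Data: 6 successes in 41 trials. The binomial likelihood contributes p^6(1−p)^35, so the posterior is Beta(10+6, 9+35) = Beta(16, 44).
For Beta(a, b) with a, b > 1 the mode is (a−1)/(a+b−2) = 15/58 ≈ 0.259.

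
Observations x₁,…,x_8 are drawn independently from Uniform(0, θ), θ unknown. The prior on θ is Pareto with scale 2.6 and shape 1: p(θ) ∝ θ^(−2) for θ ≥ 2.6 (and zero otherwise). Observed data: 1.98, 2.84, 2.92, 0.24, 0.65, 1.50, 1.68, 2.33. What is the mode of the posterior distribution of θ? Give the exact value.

The Uniform(0, θ) likelihood is θ^(−n) for θ ≥ max(xᵢ), zero otherwise. Here max(xᵢ) = 2.92.
Posterior ∝ θ^(−2) · θ^(−8) = θ^(−10) on θ ≥ max(2.6, 2.92) = 2.92.
This density is strictly decreasing in θ, so the posterior mode lies at the lower boundary of the support.

θ̂_MAP = 2.92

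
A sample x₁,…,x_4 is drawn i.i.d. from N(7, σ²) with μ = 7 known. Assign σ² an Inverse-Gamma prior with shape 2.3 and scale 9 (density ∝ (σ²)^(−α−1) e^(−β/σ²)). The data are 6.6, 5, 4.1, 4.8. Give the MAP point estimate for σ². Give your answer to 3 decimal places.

Sum of squared deviations about the known mean: SS = (6.6−7)² + (5−7)² + (4.1−7)² + (4.8−7)² = 17.41.
The Normal likelihood contributes (σ²)^(−n/2) exp(−SS/(2σ²)), so the posterior is Inverse-Gamma(α + n/2, β + SS/2) = Inverse-Gamma(4.3, 17.705).
The mode of Inverse-Gamma(a, b) is b/(a+1) = 17.705/5.3 ≈ 3.341.

σ̂²_MAP = 3.341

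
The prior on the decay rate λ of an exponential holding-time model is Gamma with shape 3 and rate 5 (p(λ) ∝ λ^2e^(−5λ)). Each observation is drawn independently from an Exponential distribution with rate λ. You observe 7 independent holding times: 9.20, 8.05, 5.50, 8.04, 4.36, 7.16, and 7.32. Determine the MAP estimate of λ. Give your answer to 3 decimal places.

The Exponential(rate=λ) likelihood is ∝ λ^n e^(−λΣtᵢ). Here n = 7 and Σtᵢ = 9.20 + 8.05 + 5.50 + 8.04 + 4.36 + 7.16 + 7.32 = 49.63.
Posterior ∝ λ^2e^(−5λ) · λ^7e^(−49.63λ) = λ^9e^(−54.63λ), i.e. Gamma(10, 54.63).
Mode = (a−1)/b = 9/54.63 ≈ 0.165.

λ̂_MAP = 0.165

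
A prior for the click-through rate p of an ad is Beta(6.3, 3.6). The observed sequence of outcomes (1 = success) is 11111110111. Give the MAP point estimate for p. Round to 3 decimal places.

Prior: Beta(6.3, 3.6).
Data: 10 successes in 11 trials (from the sequence). The binomial likelihood contributes p^10(1−p)^1, so the posterior is Beta(6.3+10, 3.6+1) = Beta(16.3, 4.6).
For Beta(a, b) with a, b > 1 the mode is (a−1)/(a+b−2) = 15.3/18.9 ≈ 0.810.

p̂_MAP = 0.810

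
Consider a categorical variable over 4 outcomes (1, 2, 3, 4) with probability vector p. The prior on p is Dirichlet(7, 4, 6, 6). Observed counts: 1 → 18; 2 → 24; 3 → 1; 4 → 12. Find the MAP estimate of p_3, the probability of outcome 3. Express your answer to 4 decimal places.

MAP estimate: 0.0811

The posterior is Dirichlet(αᵢ + nᵢ) = Dirichlet(25, 28, 7, 18).
For a Dirichlet(a₁,…,a_K) with all aᵢ > 1, the mode has j-th component (aⱼ − 1)/(Σaᵢ − K).
Here Σaᵢ = 78 and K = 4, so p_3 = (7 − 1)/(78 − 4) = 6/74 ≈ 0.0811.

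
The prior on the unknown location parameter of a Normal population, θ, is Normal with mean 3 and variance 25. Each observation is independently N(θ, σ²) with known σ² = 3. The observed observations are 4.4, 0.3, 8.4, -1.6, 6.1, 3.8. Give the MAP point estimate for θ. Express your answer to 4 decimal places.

θ̂_MAP = 3.5556

n = 6; x̄ = (4.4 + 0.3 + 8.4 + (-1.6) + 6.1 + 3.8)/6 = 21.4/6 = 107/30 ≈ 3.5667.
For a Normal prior and Normal likelihood with known variance, the posterior is Normal; its mode equals its mean, the precision-weighted average.
Prior precision 1/σ₀² = 1/25 = 0.04; data precision n/σ² = 6/3 = 2.
θ̂ = (0.04·3 + 2·(107/30)) / (0.04 + 2) = (544/75)/2.04 = 32/9 ≈ 3.5556.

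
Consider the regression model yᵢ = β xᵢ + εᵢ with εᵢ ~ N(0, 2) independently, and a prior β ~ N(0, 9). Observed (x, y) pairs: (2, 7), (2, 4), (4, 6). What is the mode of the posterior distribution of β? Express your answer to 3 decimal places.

β̂_MAP = 1.899

log p(β | y) = −Σ(yᵢ − βxᵢ)²/(2·2) − β²/(2·9) + const.
Setting the derivative to zero: Σxᵢ(yᵢ − βxᵢ)/2 − β/9 = 0, so β = Σxᵢyᵢ / (Σxᵢ² + σ²/τ²).
Σxᵢyᵢ = 2·7 + 2·4 + 4·6 = 46; Σxᵢ² = 24; σ²/τ² = 2/9.
β̂_MAP = 46 / (24 + 2/9) = 46/(218/9) = 207/109 ≈ 1.899.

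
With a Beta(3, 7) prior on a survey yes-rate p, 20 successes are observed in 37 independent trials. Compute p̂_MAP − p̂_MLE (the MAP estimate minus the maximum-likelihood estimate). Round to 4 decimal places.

Posterior is Beta(23, 24); MAP = (23−1)/(47−2) = 22/45 ≈ 0.48889.
MLE ignores the prior: p̂_MLE = k/n = 20/37 ≈ 0.54054.
Difference = 22/45 − 20/37 = -86/1665 ≈ -0.0517.

MAP − MLE = -0.0517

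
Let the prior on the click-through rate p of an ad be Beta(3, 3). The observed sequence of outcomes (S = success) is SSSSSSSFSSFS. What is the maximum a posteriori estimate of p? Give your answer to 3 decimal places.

Prior: Beta(3, 3).
Data: 10 successes in 12 trials (from the sequence). The binomial likelihood contributes p^10(1−p)^2, so the posterior is Beta(3+10, 3+2) = Beta(13, 5).
For Beta(a, b) with a, b > 1 the mode is (a−1)/(a+b−2) = 12/16 ≈ 0.750.

p̂_MAP = 0.750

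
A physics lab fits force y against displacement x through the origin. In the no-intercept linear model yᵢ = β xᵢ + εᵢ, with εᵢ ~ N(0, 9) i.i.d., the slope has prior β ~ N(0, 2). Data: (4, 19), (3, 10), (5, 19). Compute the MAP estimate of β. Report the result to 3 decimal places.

β̂_MAP = 3.688

log p(β | y) = −Σ(yᵢ − βxᵢ)²/(2·9) − β²/(2·2) + const.
Setting the derivative to zero: Σxᵢ(yᵢ − βxᵢ)/9 − β/2 = 0, so β = Σxᵢyᵢ / (Σxᵢ² + σ²/τ²).
Σxᵢyᵢ = 4·19 + 3·10 + 5·19 = 201; Σxᵢ² = 50; σ²/τ² = 4.5.
β̂_MAP = 201 / (50 + 4.5) = 201/54.5 ≈ 3.688.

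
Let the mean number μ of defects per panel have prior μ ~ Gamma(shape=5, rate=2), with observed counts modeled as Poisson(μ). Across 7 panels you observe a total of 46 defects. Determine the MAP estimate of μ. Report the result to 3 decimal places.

Σxᵢ = 46, n = 7.
Posterior ∝ μ^4e^(−2μ) · μ^46e^(−7μ) = μ^50e^(−9μ), i.e. Gamma(shape=51, rate=9).
The mode of a Gamma(a, b) with a ≥ 1 (shape–rate) is (a−1)/b = 50/9 ≈ 5.556.

μ̂_MAP = 5.556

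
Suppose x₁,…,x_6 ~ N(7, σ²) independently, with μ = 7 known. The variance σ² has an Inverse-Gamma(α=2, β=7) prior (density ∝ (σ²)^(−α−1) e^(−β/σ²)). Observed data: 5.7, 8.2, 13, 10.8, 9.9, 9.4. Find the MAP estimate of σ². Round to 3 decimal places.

Sum of squared deviations about the known mean: SS = (5.7−7)² + (8.2−7)² + (13−7)² + (10.8−7)² + (9.9−7)² + (9.4−7)² = 67.74.
The Normal likelihood contributes (σ²)^(−n/2) exp(−SS/(2σ²)), so the posterior is Inverse-Gamma(α + n/2, β + SS/2) = Inverse-Gamma(5, 40.87).
The mode of Inverse-Gamma(a, b) is b/(a+1) = 40.87/6 ≈ 6.812.

σ̂²_MAP = 6.812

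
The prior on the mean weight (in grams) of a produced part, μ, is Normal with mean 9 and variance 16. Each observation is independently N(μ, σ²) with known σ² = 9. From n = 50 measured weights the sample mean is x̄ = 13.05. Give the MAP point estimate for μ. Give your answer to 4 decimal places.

μ̂_MAP = 13.0049

n = 50, x̄ = 13.05.
For a Normal prior and Normal likelihood with known variance, the posterior is Normal; its mode equals its mean, the precision-weighted average.
Prior precision 1/σ₀² = 1/16 = 0.0625; data precision n/σ² = 50/9.
μ̂ = (0.0625·9 + (50/9)·13.05) / (0.0625 + 50/9) = 73.0625/(809/144) = 10521/809 ≈ 13.0049.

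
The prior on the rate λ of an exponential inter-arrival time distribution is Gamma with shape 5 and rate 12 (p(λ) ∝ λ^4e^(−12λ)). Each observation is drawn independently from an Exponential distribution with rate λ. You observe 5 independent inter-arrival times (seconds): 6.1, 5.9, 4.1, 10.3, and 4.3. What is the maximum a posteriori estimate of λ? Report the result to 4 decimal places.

λ̂_MAP = 0.2108

The Exponential(rate=λ) likelihood is ∝ λ^n e^(−λΣtᵢ). Here n = 5 and Σtᵢ = 6.1 + 5.9 + 4.1 + 10.3 + 4.3 = 30.7.
Posterior ∝ λ^4e^(−12λ) · λ^5e^(−30.7λ) = λ^9e^(−42.7λ), i.e. Gamma(10, 42.7).
Mode = (a−1)/b = 9/42.7 ≈ 0.2108.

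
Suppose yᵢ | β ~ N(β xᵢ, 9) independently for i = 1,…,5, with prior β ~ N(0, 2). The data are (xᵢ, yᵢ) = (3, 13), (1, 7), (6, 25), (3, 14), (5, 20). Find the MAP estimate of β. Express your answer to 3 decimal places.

β̂_MAP = 4.000

log p(β | y) = −Σ(yᵢ − βxᵢ)²/(2·9) − β²/(2·2) + const.
Setting the derivative to zero: Σxᵢ(yᵢ − βxᵢ)/9 − β/2 = 0, so β = Σxᵢyᵢ / (Σxᵢ² + σ²/τ²).
Σxᵢyᵢ = 3·13 + 1·7 + 6·25 + 3·14 + 5·20 = 338; Σxᵢ² = 80; σ²/τ² = 4.5.
β̂_MAP = 338 / (80 + 4.5) = 338/84.5 ≈ 4.000.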